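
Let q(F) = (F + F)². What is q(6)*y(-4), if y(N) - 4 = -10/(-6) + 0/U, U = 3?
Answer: 816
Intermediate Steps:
y(N) = 17/3 (y(N) = 4 + (-10/(-6) + 0/3) = 4 + (-10*(-⅙) + 0*(⅓)) = 4 + (5/3 + 0) = 4 + 5/3 = 17/3)
q(F) = 4*F² (q(F) = (2*F)² = 4*F²)
q(6)*y(-4) = (4*6²)*(17/3) = (4*36)*(17/3) = 144*(17/3) = 816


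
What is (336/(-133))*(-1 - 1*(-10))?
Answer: -432/19 ≈ -22.737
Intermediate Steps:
(336/(-133))*(-1 - 1*(-10)) = (336*(-1/133))*(-1 + 10) = -48/19*9 = -432/19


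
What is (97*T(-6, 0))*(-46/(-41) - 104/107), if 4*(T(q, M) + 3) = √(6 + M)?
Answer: -191478/4387 + 31913*√6/8774 ≈ -34.737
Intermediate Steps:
T(q, M) = -3 + √(6 + M)/4
(97*T(-6, 0))*(-46/(-41) - 104/107) = (97*(-3 + √(6 + 0)/4))*(-46/(-41) - 104/107) = (97*(-3 + √6/4))*(-46*(-1/41) - 104*1/107) = (-291 + 97*√6/4)*(46/41 - 104/107) = (-291 + 97*√6/4)*(658/4387) = -191478/4387 + 31913*√6/8774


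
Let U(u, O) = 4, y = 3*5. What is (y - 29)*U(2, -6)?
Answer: -56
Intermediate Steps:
y = 15
(y - 29)*U(2, -6) = (15 - 29)*4 = -14*4 = -56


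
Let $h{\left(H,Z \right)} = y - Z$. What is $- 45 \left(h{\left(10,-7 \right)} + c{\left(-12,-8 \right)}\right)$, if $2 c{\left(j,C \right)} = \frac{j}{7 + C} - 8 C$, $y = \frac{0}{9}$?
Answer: $-2025$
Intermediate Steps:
$y = 0$ ($y = 0 \cdot \frac{1}{9} = 0$)
$c{\left(j,C \right)} = - 4 C + \frac{j}{2 \left(7 + C\right)}$ ($c{\left(j,C \right)} = \frac{\frac{j}{7 + C} - 8 C}{2} = \frac{- 8 C + \frac{j}{7 + C}}{2} = - 4 C + \frac{j}{2 \left(7 + C\right)}$)
$h{\left(H,Z \right)} = - Z$ ($h{\left(H,Z \right)} = 0 - Z = - Z$)
$- 45 \left(h{\left(10,-7 \right)} + c{\left(-12,-8 \right)}\right) = - 45 \left(\left(-1\right) \left(-7\right) + \frac{-12 - -448 - 8 \left(-8\right)^{2}}{2 \left(7 - 8\right)}\right) = - 45 \left(7 + \frac{-12 + 448 - 512}{2 \left(-1\right)}\right) = - 45 \left(7 + \frac{1}{2} \left(-1\right) \left(-12 + 448 - 512\right)\right) = - 45 \left(7 + \frac{1}{2} \left(-1\right) \left(-76\right)\right) = - 45 \left(7 + 38\right) = \left(-45\right) 45 = -2025$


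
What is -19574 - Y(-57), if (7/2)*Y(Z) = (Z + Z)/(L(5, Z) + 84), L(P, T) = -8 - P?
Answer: -9728050/497 ≈ -19574.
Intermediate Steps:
Y(Z) = 4*Z/497 (Y(Z) = 2*((Z + Z)/((-8 - 1*5) + 84))/7 = 2*((2*Z)/((-8 - 5) + 84))/7 = 2*((2*Z)/(-13 + 84))/7 = 2*((2*Z)/71)/7 = 2*((2*Z)*(1/71))/7 = 2*(2*Z/71)/7 = 4*Z/497)
-19574 - Y(-57) = -19574 - 4*(-57)/497 = -19574 - 1*(-228/497) = -19574 + 228/497 = -9728050/497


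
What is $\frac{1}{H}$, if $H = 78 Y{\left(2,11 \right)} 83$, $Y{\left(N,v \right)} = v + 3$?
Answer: $\frac{1}{90636} \approx 1.1033 \cdot 10^{-5}$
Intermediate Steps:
$Y{\left(N,v \right)} = 3 + v$
$H = 90636$ ($H = 78 \left(3 + 11\right) 83 = 78 \cdot 14 \cdot 83 = 1092 \cdot 83 = 90636$)
$\frac{1}{H} = \frac{1}{90636}$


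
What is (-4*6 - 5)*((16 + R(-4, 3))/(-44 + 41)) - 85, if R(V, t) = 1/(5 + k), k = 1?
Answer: 1283/18 ≈ 71.278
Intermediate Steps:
R(V, t) = ⅙ (R(V, t) = 1/(5 + 1) = 1/6 = ⅙)
(-4*6 - 5)*((16 + R(-4, 3))/(-44 + 41)) - 85 = (-4*6 - 5)*((16 + ⅙)/(-44 + 41)) - 85 = (-24 - 5)*((97/6)/(-3)) - 85 = -2813*(-1)/(6*3) - 85 = -29*(-97/18) - 85 = 2813/18 - 85 = 1283/18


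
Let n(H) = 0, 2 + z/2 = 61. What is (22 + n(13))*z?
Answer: 2596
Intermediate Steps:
z = 118 (z = -4 + 2*61 = -4 + 122 = 118)
(22 + n(13))*z = (22 + 0)*118 = 22*118 = 2596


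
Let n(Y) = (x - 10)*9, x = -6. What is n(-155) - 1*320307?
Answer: -320451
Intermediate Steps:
n(Y) = -144 (n(Y) = (-6 - 10)*9 = -16*9 = -144)
n(-155) - 1*320307 = -144 - 1*320307 = -144 - 320307 = -320451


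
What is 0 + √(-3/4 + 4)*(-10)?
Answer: -5*√13 ≈ -18.028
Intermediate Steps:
0 + √(-3/4 + 4)*(-10) = 0 + √(-3*¼ + 4)*(-10) = 0 + √(-¾ + 4)*(-10) = 0 + √(13/4)*(-10) = 0 + (√13/2)*(-10) = 0 - 5*√13 = -5*√13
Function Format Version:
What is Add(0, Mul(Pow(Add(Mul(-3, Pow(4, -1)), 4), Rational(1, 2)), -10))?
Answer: Mul(-5, Pow(13, Rational(1, 2))) ≈ -18.028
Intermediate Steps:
Add(0, Mul(Pow(Add(Mul(-3, Pow(4, -1)), 4), Rational(1, 2)), -10)) = Add(0, Mul(Pow(Add(Mul(-3, Rational(1, 4)), 4), Rational(1, 2)), -10)) = Add(0, Mul(Pow(Add(Rational(-3, 4), 4), Rational(1, 2)), -10)) = Add(0, Mul(Pow(Rational(13, 4), Rational(1, 2)), -10)) = Add(0, Mul(Mul(Rational(1, 2), Pow(13, Rational(1, 2))), -10)) = Add(0, Mul(-5, Pow(13, Rational(1, 2)))) = Mul(-5, Pow(13, Rational(1, 2)))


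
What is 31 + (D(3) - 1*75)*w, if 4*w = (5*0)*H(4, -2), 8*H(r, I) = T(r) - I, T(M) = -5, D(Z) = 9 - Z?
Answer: 31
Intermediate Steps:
H(r, I) = -5/8 - I/8 (H(r, I) = (-5 - I)/8 = -5/8 - I/8)
w = 0 (w = ((5*0)*(-5/8 - ⅛*(-2)))/4 = (0*(-5/8 + ¼))/4 = (0*(-3/8))/4 = (¼)*0 = 0)
31 + (D(3) - 1*75)*w = 31 + ((9 - 1*3) - 1*75)*0 = 31 + ((9 - 3) - 75)*0 = 31 + (6 - 75)*0 = 31 - 69*0 = 31 + 0 = 31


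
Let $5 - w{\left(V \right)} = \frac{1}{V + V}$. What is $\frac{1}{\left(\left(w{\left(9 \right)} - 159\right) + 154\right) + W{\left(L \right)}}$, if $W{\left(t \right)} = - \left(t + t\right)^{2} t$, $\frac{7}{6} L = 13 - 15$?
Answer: $\frac{6174}{124073} \approx 0.049761$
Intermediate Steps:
$L = - \frac{12}{7}$ ($L = \frac{6 \left(13 - 15\right)}{7} = \frac{6}{7} \left(-2\right) = - \frac{12}{7} \approx -1.7143$)
$w{\left(V \right)} = 5 - \frac{1}{2 V}$ ($w{\left(V \right)} = 5 - \frac{1}{V + V} = 5 - \frac{1}{2 V}$)
$W{\left(t \right)} = - 4 t^{3}$ ($W{\left(t \right)} = - \left(2 t\right)^{2} t = - 4 t^{2} t = - 4 t^{3}$)
$\frac{1}{\left(\left(w{\left(9 \right)} - 159\right) + 154\right) + W{\left(L \right)}} = \frac{1}{\left(\left(\left(5 - \frac{1}{2 \cdot 9}\right) - 159\right) + 154\right) - 4 \left(- \frac{12}{7}\right)^{3}} = \frac{1}{\left(\left(\left(5 - \frac{1}{18}\right) - 159\right) + 154\right) - - \frac{6912}{343}} = \frac{1}{\left(\left(\left(5 - \frac{1}{18}\right) - 159\right) + 154\right) + \frac{6912}{343}} = \frac{1}{\left(\left(\frac{89}{18} - 159\right) + 154\right) + \frac{6912}{343}} = \frac{1}{\left(- \frac{2773}{18} + 154\right) + \frac{6912}{343}} = \frac{1}{- \frac{1}{18} + \frac{6912}{343}} = \frac{1}{\frac{124073}{6174}} = \frac{6174}{124073}$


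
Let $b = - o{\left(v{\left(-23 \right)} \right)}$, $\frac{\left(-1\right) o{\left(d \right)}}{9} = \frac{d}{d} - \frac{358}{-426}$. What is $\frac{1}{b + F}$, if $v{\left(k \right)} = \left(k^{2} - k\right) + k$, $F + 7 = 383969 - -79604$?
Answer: $\frac{71}{32914362} \approx 2.1571 \cdot 10^{-6}$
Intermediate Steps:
$F = 463566$ ($F = -7 + \left(383969 - -79604\right) = -7 + \left(383969 + 79604\right) = -7 + 463573 = 463566$)
$v{\left(k \right)} = k^{2}$
$o{\left(d \right)} = - \frac{1176}{71}$ ($o{\left(d \right)} = - 9 \left(\frac{d}{d} - \frac{358}{-426}\right) = - 9 \left(1 - - \frac{179}{213}\right) = - 9 \left(1 + \frac{179}{213}\right) = \left(-9\right) \frac{392}{213} = - \frac{1176}{71}$)
$b = \frac{1176}{71}$ ($b = \left(-1\right) \left(- \frac{1176}{71}\right) = \frac{1176}{71} \approx 16.563$)
$\frac{1}{b + F} = \frac{1}{\frac{1176}{71} + 463566} = \frac{1}{\frac{32914362}{71}} = \frac{71}{32914362}$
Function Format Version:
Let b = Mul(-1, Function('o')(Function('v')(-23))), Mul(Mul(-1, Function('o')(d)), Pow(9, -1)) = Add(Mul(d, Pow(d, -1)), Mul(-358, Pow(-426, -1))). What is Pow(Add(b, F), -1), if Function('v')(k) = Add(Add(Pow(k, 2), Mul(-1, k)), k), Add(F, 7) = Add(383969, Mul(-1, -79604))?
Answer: Rational(71, 32914362) ≈ 2.1571e-6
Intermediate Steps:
F = 463566 (F = Add(-7, Add(383969, Mul(-1, -79604))) = Add(-7, Add(383969, 79604)) = Add(-7, 463573) = 463566)
Function('v')(k) = Pow(k, 2)
Function('o')(d) = Rational(-1176, 71) (Function('o')(d) = Mul(-9, Add(Mul(d, Pow(d, -1)), Mul(-358, Pow(-426, -1)))) = Mul(-9, Add(1, Mul(-358, Rational(-1, 426)))) = Mul(-9, Add(1, Rational(179, 213))) = Mul(-9, Rational(392, 213)) = Rational(-1176, 71))
b = Rational(1176, 71) (b = Mul(-1, Rational(-1176, 71)) = Rational(1176, 71) ≈ 16.563)
Pow(Add(b, F), -1) = Pow(Add(Rational(1176, 71), 463566), -1) = Pow(Rational(32914362, 71), -1) = Rational(71, 32914362)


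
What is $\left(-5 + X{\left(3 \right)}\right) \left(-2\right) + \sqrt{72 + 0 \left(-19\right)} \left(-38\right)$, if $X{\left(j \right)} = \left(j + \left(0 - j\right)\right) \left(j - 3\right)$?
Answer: $10 - 228 \sqrt{2} \approx -312.44$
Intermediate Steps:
$X{\left(j \right)} = 0$ ($X{\left(j \right)} = \left(j - j\right) \left(-3 + j\right) = 0 \left(-3 + j\right) = 0$)
$\left(-5 + X{\left(3 \right)}\right) \left(-2\right) + \sqrt{72 + 0 \left(-19\right)} \left(-38\right) = \left(-5 + 0\right) \left(-2\right) + \sqrt{72 + 0 \left(-19\right)} \left(-38\right) = \left(-5\right) \left(-2\right) + \sqrt{72 + 0} \left(-38\right) = 10 + \sqrt{72} \left(-38\right) = 10 + 6 \sqrt{2} \left(-38\right) = 10 - 228 \sqrt{2}$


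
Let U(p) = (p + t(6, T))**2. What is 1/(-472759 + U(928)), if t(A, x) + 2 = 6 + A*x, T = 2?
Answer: 1/418377 ≈ 2.3902e-6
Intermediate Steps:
t(A, x) = 4 + A*x (t(A, x) = -2 + (6 + A*x) = 4 + A*x)
U(p) = (16 + p)**2 (U(p) = (p + (4 + 6*2))**2 = (p + (4 + 12))**2 = (p + 16)**2 = (16 + p)**2)
1/(-472759 + U(928)) = 1/(-472759 + (16 + 928)**2) = 1/(-472759 + 944**2) = 1/(-472759 + 891136) = 1/418377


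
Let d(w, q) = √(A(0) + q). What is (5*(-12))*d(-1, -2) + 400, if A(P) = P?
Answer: 400 - 60*I*√2 ≈ 400.0 - 84.853*I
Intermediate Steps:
d(w, q) = √q (d(w, q) = √(0 + q) = √q)
(5*(-12))*d(-1, -2) + 400 = (5*(-12))*√(-2) + 400 = -60*I*√2 + 400 = 400 - 60*I*√2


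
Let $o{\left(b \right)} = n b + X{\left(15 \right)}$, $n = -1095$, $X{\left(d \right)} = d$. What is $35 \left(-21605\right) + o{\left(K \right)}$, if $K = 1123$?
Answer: $-1985845$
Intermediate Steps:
$o{\left(b \right)} = 15 - 1095 b$ ($o{\left(b \right)} = - 1095 b + 15 = 15 - 1095 b$)
$35 \left(-21605\right) + o{\left(K \right)} = 35 \left(-21605\right) + \left(15 - 1229685\right) = -756175 + \left(15 - 1229685\right) = -756175 - 1229670 = -1985845$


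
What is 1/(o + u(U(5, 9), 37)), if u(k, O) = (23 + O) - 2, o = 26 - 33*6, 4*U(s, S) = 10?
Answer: -1/114 ≈ -0.0087719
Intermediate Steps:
U(s, S) = 5/2 (U(s, S) = (¼)*10 = 5/2)
o = -172 (o = 26 - 198 = -172)
u(k, O) = 21 + O
1/(o + u(U(5, 9), 37)) = 1/(-172 + (21 + 37)) = 1/(-172 + 58) = 1/(-114) = -1/114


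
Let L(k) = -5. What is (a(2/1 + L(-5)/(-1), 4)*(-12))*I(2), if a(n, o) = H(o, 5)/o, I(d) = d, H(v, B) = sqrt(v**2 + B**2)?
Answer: -6*sqrt(41) ≈ -38.419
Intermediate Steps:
H(v, B) = sqrt(B**2 + v**2)
a(n, o) = sqrt(25 + o**2)/o (a(n, o) = sqrt(5**2 + o**2)/o = sqrt(25 + o**2)/o)
(a(2/1 + L(-5)/(-1), 4)*(-12))*I(2) = ((sqrt(25 + 4**2)/4)*(-12))*2 = ((sqrt(25 + 16)/4)*(-12))*2 = ((sqrt(41)/4)*(-12))*2 = -3*sqrt(41)*2 = -6*sqrt(41)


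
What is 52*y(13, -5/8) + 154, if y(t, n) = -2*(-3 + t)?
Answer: -886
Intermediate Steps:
y(t, n) = 6 - 2*t
52*y(13, -5/8) + 154 = 52*(6 - 2*13) + 154 = 52*(6 - 26) + 154 = 52*(-20) + 154 = -1040 + 154 = -886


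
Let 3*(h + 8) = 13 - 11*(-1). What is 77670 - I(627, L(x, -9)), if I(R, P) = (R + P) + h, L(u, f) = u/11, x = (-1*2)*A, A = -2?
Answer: 847469/11 ≈ 77043.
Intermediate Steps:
x = 4 (x = -1*2*(-2) = -2*(-2) = 4)
h = 0 (h = -8 + (13 - 11*(-1))/3 = -8 + (13 + 11)/3 = -8 + (⅓)*24 = -8 + 8 = 0)
L(u, f) = u/11 (L(u, f) = u*(1/11) = u/11)
I(R, P) = P + R (I(R, P) = (R + P) + 0 = (P + R) + 0 = P + R)
77670 - I(627, L(x, -9)) = 77670 - ((1/11)*4 + 627) = 77670 - (4/11 + 627) = 77670 - 1*6901/11 = 77670 - 6901/11 = 847469/11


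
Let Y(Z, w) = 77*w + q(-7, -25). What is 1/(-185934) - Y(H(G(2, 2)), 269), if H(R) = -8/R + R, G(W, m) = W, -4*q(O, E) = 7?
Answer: -7701851117/371868 ≈ -20711.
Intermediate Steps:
q(O, E) = -7/4 (q(O, E) = -1/4*7 = -7/4)
H(R) = R - 8/R
Y(Z, w) = -7/4 + 77*w (Y(Z, w) = 77*w - 7/4 = -7/4 + 77*w)
1/(-185934) - Y(H(G(2, 2)), 269) = 1/(-185934) - (-7/4 + 77*269) = -1/185934 - (-7/4 + 20713) = -1/185934 - 1*82845/4 = -1/185934 - 82845/4 = -7701851117/371868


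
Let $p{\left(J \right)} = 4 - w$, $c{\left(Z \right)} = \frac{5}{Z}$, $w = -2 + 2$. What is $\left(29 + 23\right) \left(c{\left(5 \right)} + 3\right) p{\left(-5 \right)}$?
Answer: $832$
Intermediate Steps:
$w = 0$
$p{\left(J \right)} = 4$ ($p{\left(J \right)} = 4 - 0 = 4 + 0 = 4$)
$\left(29 + 23\right) \left(c{\left(5 \right)} + 3\right) p{\left(-5 \right)} = \left(29 + 23\right) \left(\frac{5}{5} + 3\right) 4 = 52 \left(5 \cdot \frac{1}{5} + 3\right) 4 = 52 \left(1 + 3\right) 4 = 52 \cdot 4 \cdot 4 = 52 \cdot 16 = 832$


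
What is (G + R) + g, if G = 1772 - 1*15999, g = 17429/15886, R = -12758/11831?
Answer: -2673922224471/187947266 ≈ -14227.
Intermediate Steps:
R = -12758/11831 (R = -12758*1/11831 = -12758/11831 ≈ -1.0784)
g = 17429/15886 (g = 17429*(1/15886) = 17429/15886 ≈ 1.0971)
G = -14227 (G = 1772 - 15999 = -14227)
(G + R) + g = (-14227 - 12758/11831) + 17429/15886 = -168332395/11831 + 17429/15886 = -2673922224471/187947266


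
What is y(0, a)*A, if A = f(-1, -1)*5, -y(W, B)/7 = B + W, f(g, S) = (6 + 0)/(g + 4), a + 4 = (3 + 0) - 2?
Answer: 210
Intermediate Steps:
a = -3 (a = -4 + ((3 + 0) - 2) = -4 + (3 - 2) = -4 + 1 = -3)
f(g, S) = 6/(4 + g)
y(W, B) = -7*B - 7*W (y(W, B) = -7*(B + W) = -7*B - 7*W)
A = 10 (A = (6/(4 - 1))*5 = (6/3)*5 = (6*(1/3))*5 = 2*5 = 10)
y(0, a)*A = (-7*(-3) - 7*0)*10 = (21 + 0)*10 = 21*10 = 210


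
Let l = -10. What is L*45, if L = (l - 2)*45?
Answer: -24300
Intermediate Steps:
L = -540 (L = (-10 - 2)*45 = -12*45 = -540)
L*45 = -540*45 = -24300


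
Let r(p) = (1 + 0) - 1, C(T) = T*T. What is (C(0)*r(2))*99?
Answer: 0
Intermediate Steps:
C(T) = T²
r(p) = 0 (r(p) = 1 - 1 = 0)
(C(0)*r(2))*99 = (0²*0)*99 = (0*0)*99 = 0*99 = 0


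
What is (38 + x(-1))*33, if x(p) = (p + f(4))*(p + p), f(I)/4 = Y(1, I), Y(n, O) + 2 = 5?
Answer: 528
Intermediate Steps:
Y(n, O) = 3 (Y(n, O) = -2 + 5 = 3)
f(I) = 12 (f(I) = 4*3 = 12)
x(p) = 2*p*(12 + p) (x(p) = (p + 12)*(p + p) = (12 + p)*(2*p) = 2*p*(12 + p))
(38 + x(-1))*33 = (38 + 2*(-1)*(12 - 1))*33 = (38 + 2*(-1)*11)*33 = (38 - 22)*33 = 16*33 = 528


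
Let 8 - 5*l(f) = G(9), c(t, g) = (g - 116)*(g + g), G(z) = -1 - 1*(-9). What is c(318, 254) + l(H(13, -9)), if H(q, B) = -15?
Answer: 70104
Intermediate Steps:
G(z) = 8 (G(z) = -1 + 9 = 8)
c(t, g) = 2*g*(-116 + g) (c(t, g) = (-116 + g)*(2*g) = 2*g*(-116 + g))
l(f) = 0 (l(f) = 8/5 - 1/5*8 = 8/5 - 8/5 = 0)
c(318, 254) + l(H(13, -9)) = 2*254*(-116 + 254) + 0 = 2*254*138 + 0 = 70104 + 0 = 70104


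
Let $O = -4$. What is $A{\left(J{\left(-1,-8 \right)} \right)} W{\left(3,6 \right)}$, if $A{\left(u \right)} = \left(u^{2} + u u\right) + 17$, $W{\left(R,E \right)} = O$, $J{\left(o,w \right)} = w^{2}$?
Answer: $-32836$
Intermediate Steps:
$W{\left(R,E \right)} = -4$
$A{\left(u \right)} = 17 + 2 u^{2}$ ($A{\left(u \right)} = \left(u^{2} + u^{2}\right) + 17 = 2 u^{2} + 17 = 17 + 2 u^{2}$)
$A{\left(J{\left(-1,-8 \right)} \right)} W{\left(3,6 \right)} = \left(17 + 2 \left(\left(-8\right)^{2}\right)^{2}\right) \left(-4\right) = \left(17 + 2 \cdot 64^{2}\right) \left(-4\right) = \left(17 + 2 \cdot 4096\right) \left(-4\right) = \left(17 + 8192\right) \left(-4\right) = 8209 \left(-4\right) = -32836$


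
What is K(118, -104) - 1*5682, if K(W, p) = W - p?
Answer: -5460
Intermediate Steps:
K(118, -104) - 1*5682 = (118 - 1*(-104)) - 1*5682 = (118 + 104) - 5682 = 222 - 5682 = -5460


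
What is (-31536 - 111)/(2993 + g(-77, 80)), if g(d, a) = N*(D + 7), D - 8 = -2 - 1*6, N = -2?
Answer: -10549/993 ≈ -10.623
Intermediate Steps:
D = 0 (D = 8 + (-2 - 1*6) = 8 + (-2 - 6) = 8 - 8 = 0)
g(d, a) = -14 (g(d, a) = -2*(0 + 7) = -2*7 = -14)
(-31536 - 111)/(2993 + g(-77, 80)) = (-31536 - 111)/(2993 - 14) = -31647/2979 = -31647*1/2979 = -10549/993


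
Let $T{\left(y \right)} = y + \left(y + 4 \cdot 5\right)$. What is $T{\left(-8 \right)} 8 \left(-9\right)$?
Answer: $-288$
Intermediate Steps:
$T{\left(y \right)} = 20 + 2 y$ ($T{\left(y \right)} = y + \left(y + 20\right) = y + \left(20 + y\right) = 20 + 2 y$)
$T{\left(-8 \right)} 8 \left(-9\right) = \left(20 + 2 \left(-8\right)\right) 8 \left(-9\right) = \left(20 - 16\right) \left(-72\right) = 4 \left(-72\right) = -288$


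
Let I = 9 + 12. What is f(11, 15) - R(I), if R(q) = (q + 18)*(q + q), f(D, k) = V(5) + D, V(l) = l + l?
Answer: -1617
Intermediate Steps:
V(l) = 2*l
f(D, k) = 10 + D (f(D, k) = 2*5 + D = 10 + D)
I = 21
R(q) = 2*q*(18 + q) (R(q) = (18 + q)*(2*q) = 2*q*(18 + q))
f(11, 15) - R(I) = (10 + 11) - 2*21*(18 + 21) = 21 - 2*21*39 = 21 - 1*1638 = 21 - 1638 = -1617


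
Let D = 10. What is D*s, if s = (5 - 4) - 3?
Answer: -20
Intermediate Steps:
s = -2 (s = 1 - 3 = -2)
D*s = 10*(-2) = -20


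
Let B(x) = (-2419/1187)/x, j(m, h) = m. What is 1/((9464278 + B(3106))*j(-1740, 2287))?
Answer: -1843411/30357004257624390 ≈ -6.0724e-11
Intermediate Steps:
B(x) = -2419/(1187*x) (B(x) = (-2419*1/1187)/x = -2419/(1187*x))
1/((9464278 + B(3106))*j(-1740, 2287)) = 1/((9464278 - 2419/1187/3106)*(-1740)) = -1/1740/(9464278 - 2419/1187*1/3106) = -1/1740/(9464278 - 2419/3686822) = -1/1740/(34893108342097/3686822) = (3686822/34893108342097)*(-1/1740) = -1843411/30357004257624390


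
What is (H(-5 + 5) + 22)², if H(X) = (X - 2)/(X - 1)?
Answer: 576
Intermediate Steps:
H(X) = (-2 + X)/(-1 + X)
(H(-5 + 5) + 22)² = ((-2 + (-5 + 5))/(-1 + (-5 + 5)) + 22)² = ((-2 + 0)/(-1 + 0) + 22)² = (-2/(-1) + 22)² = (-1*(-2) + 22)² = (2 + 22)² = 24² = 576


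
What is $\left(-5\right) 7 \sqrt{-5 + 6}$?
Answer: $-35$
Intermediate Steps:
$\left(-5\right) 7 \sqrt{-5 + 6} = - 35 \sqrt{1} = \left(-35\right) 1 = -35$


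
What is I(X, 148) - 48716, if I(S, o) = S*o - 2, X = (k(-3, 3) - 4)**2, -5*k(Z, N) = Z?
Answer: -1175178/25 ≈ -47007.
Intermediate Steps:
k(Z, N) = -Z/5
X = 289/25 (X = (-1/5*(-3) - 4)**2 = (3/5 - 4)**2 = (-17/5)**2 = 289/25 ≈ 11.560)
I(S, o) = -2 + S*o
I(X, 148) - 48716 = (-2 + (289/25)*148) - 48716 = (-2 + 42772/25) - 48716 = 42722/25 - 48716 = -1175178/25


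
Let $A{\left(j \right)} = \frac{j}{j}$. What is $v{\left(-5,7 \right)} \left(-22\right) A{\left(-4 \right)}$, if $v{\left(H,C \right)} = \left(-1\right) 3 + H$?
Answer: $176$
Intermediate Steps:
$A{\left(j \right)} = 1$
$v{\left(H,C \right)} = -3 + H$
$v{\left(-5,7 \right)} \left(-22\right) A{\left(-4 \right)} = \left(-3 - 5\right) \left(-22\right) 1 = \left(-8\right) \left(-22\right) 1 = 176 \cdot 1 = 176$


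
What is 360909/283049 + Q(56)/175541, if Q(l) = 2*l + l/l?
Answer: 63386311306/49686704509 ≈ 1.2757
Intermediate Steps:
Q(l) = 1 + 2*l (Q(l) = 2*l + 1 = 1 + 2*l)
360909/283049 + Q(56)/175541 = 360909/283049 + (1 + 2*56)/175541 = 360909*(1/283049) + (1 + 112)*(1/175541) = 360909/283049 + 113*(1/175541) = 360909/283049 + 113/175541 = 63386311306/49686704509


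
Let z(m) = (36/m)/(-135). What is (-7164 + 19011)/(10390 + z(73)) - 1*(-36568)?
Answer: 416048790593/11377046 ≈ 36569.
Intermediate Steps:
z(m) = -4/(15*m) (z(m) = (36/m)*(-1/135) = -4/(15*m))
(-7164 + 19011)/(10390 + z(73)) - 1*(-36568) = (-7164 + 19011)/(10390 - 4/15/73) - 1*(-36568) = 11847/(10390 - 4/15*1/73) + 36568 = 11847/(10390 - 4/1095) + 36568 = 11847/(11377046/1095) + 36568 = 11847*(1095/11377046) + 36568 = 12972465/11377046 + 36568 = 416048790593/11377046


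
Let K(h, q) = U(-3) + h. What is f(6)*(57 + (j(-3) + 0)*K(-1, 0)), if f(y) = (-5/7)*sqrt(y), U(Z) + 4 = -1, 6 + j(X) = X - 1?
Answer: -585*sqrt(6)/7 ≈ -204.71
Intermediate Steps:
j(X) = -7 + X (j(X) = -6 + (X - 1) = -6 + (-1 + X) = -7 + X)
U(Z) = -5 (U(Z) = -4 - 1 = -5)
f(y) = -5*sqrt(y)/7 (f(y) = (-5*1/7)*sqrt(y) = -5*sqrt(y)/7)
K(h, q) = -5 + h
f(6)*(57 + (j(-3) + 0)*K(-1, 0)) = (-5*sqrt(6)/7)*(57 + ((-7 - 3) + 0)*(-5 - 1)) = (-5*sqrt(6)/7)*(57 + (-10 + 0)*(-6)) = (-5*sqrt(6)/7)*(57 - 10*(-6)) = (-5*sqrt(6)/7)*(57 + 60) = -5*sqrt(6)/7*117 = -585*sqrt(6)/7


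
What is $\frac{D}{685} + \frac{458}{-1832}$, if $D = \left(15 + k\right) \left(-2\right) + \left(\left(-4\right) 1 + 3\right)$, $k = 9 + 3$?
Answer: $- \frac{181}{548} \approx -0.33029$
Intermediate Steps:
$k = 12$
$D = -55$ ($D = \left(15 + 12\right) \left(-2\right) + \left(\left(-4\right) 1 + 3\right) = 27 \left(-2\right) + \left(-4 + 3\right) = -54 - 1 = -55$)
$\frac{D}{685} + \frac{458}{-1832} = - \frac{55}{685} + \frac{458}{-1832} = \left(-55\right) \frac{1}{685} + 458 \left(- \frac{1}{1832}\right) = - \frac{11}{137} - \frac{1}{4} = - \frac{181}{548}$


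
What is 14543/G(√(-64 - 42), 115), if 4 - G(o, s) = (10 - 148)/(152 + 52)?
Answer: 494462/159 ≈ 3109.8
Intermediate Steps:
G(o, s) = 159/34 (G(o, s) = 4 - (10 - 148)/(152 + 52) = 4 - (-138)/204 = 4 - 1*(-23/34) = 4 + 23/34 = 159/34)
14543/G(√(-64 - 42), 115) = 14543/(159/34) = 14543*(34/159) = 494462/159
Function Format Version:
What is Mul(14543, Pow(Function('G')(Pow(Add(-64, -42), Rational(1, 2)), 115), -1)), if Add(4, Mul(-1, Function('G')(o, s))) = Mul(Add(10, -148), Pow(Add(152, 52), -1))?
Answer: Rational(494462, 159) ≈ 3109.8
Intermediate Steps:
Function('G')(o, s) = Rational(159, 34) (Function('G')(o, s) = Add(4, Mul(-1, Mul(Add(10, -148), Pow(Add(152, 52), -1)))) = Add(4, Mul(-1, Mul(-138, Pow(204, -1)))) = Add(4, Mul(-1, Mul(-138, Rational(1, 204)))) = Add(4, Mul(-1, Rational(-23, 34))) = Add(4, Rational(23, 34)) = Rational(159, 34))
Mul(14543, Pow(Function('G')(Pow(Add(-64, -42), Rational(1, 2)), 115), -1)) = Mul(14543, Pow(Rational(159, 34), -1)) = Mul(14543, Rational(34, 159)) = Rational(494462, 159)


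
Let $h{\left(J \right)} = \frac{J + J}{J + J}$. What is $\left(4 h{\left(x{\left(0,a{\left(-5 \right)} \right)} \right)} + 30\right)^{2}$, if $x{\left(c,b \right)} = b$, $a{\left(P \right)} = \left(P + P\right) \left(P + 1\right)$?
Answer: $1156$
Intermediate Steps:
$a{\left(P \right)} = 2 P \left(1 + P\right)$
$h{\left(J \right)} = 1$ ($h{\left(J \right)} = \frac{2 J}{2 J} = 2 J \frac{1}{2 J} = 1$)
$\left(4 h{\left(x{\left(0,a{\left(-5 \right)} \right)} \right)} + 30\right)^{2} = \left(4 \cdot 1 + 30\right)^{2} = \left(4 + 30\right)^{2} = 34^{2} = 1156$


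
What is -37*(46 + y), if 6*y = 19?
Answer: -10915/6 ≈ -1819.2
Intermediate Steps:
y = 19/6 (y = (⅙)*19 = 19/6 ≈ 3.1667)
-37*(46 + y) = -37*(46 + 19/6) = -37*295/6 = -10915/6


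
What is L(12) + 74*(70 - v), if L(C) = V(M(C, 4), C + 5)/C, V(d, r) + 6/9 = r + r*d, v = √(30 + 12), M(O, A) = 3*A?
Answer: 187141/36 - 74*√42 ≈ 4718.8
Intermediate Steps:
v = √42 ≈ 6.4807
V(d, r) = -⅔ + r + d*r (V(d, r) = -⅔ + (r + r*d) = -⅔ + (r + d*r) = -⅔ + r + d*r)
L(C) = (193/3 + 13*C)/C (L(C) = (-⅔ + (C + 5) + (3*4)*(C + 5))/C = (-⅔ + (5 + C) + 12*(5 + C))/C = (-⅔ + (5 + C) + (60 + 12*C))/C = (193/3 + 13*C)/C)
L(12) + 74*(70 - v) = (13 + (193/3)/12) + 74*(70 - √42) = (13 + (193/3)*(1/12)) + (5180 - 74*√42) = (13 + 193/36) + (5180 - 74*√42) = 661/36 + (5180 - 74*√42) = 187141/36 - 74*√42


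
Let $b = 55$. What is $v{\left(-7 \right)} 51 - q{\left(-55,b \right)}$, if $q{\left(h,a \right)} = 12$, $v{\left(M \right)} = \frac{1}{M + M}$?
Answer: $- \frac{219}{14} \approx -15.643$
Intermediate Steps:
$v{\left(M \right)} = \frac{1}{2 M}$
$v{\left(-7 \right)} 51 - q{\left(-55,b \right)} = \frac{1}{2 \left(-7\right)} 51 - 12 = \frac{1}{2} \left(- \frac{1}{7}\right) 51 - 12 = \left(- \frac{1}{14}\right) 51 - 12 = - \frac{51}{14} - 12 = - \frac{219}{14}$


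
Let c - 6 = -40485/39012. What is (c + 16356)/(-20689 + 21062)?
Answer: 212757953/4850492 ≈ 43.863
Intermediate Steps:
c = 64529/13004 (c = 6 - 40485/39012 = 6 - 40485*1/39012 = 6 - 13495/13004 = 64529/13004 ≈ 4.9622)
(c + 16356)/(-20689 + 21062) = (64529/13004 + 16356)/(-20689 + 21062) = (212757953/13004)/373 = (212757953/13004)*(1/373) = 212757953/4850492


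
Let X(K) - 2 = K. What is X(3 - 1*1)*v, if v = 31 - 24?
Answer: 28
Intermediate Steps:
X(K) = 2 + K
v = 7
X(3 - 1*1)*v = (2 + (3 - 1*1))*7 = (2 + (3 - 1))*7 = (2 + 2)*7 = 4*7 = 28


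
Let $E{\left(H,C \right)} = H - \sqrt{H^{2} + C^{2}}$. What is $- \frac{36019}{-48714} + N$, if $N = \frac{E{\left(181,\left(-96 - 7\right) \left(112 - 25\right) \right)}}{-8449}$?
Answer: $\frac{295507297}{411584586} + \frac{\sqrt{80332282}}{8449} \approx 1.7788$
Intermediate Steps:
$E{\left(H,C \right)} = H - \sqrt{C^{2} + H^{2}}$
$N = - \frac{181}{8449} + \frac{\sqrt{80332282}}{8449}$ ($N = \frac{181 - \sqrt{\left(\left(-96 - 7\right) \left(112 - 25\right)\right)^{2} + 181^{2}}}{-8449} = \left(181 - \sqrt{\left(\left(-103\right) 87\right)^{2} + 32761}\right) \left(- \frac{1}{8449}\right) = \left(181 - \sqrt{\left(-8961\right)^{2} + 32761}\right) \left(- \frac{1}{8449}\right) = \left(181 - \sqrt{80299521 + 32761}\right) \left(- \frac{1}{8449}\right) = \left(181 - \sqrt{80332282}\right) \left(- \frac{1}{8449}\right) = - \frac{181}{8449} + \frac{\sqrt{80332282}}{8449} \approx 1.0394$)
$- \frac{36019}{-48714} + N = - \frac{36019}{-48714} - \left(\frac{181}{8449} - \frac{\sqrt{80332282}}{8449}\right) = \left(-36019\right) \left(- \frac{1}{48714}\right) - \left(\frac{181}{8449} - \frac{\sqrt{80332282}}{8449}\right) = \frac{36019}{48714} - \left(\frac{181}{8449} - \frac{\sqrt{80332282}}{8449}\right) = \frac{295507297}{411584586} + \frac{\sqrt{80332282}}{8449}$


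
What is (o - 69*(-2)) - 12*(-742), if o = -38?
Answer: 9004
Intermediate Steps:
(o - 69*(-2)) - 12*(-742) = (-38 - 69*(-2)) - 12*(-742) = (-38 + 138) + 8904 = 100 + 8904 = 9004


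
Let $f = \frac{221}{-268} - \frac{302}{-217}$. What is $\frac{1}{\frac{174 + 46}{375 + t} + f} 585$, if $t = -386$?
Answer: $- \frac{34021260}{1130141} \approx -30.104$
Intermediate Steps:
$f = \frac{32979}{58156}$ ($f = 221 \left(- \frac{1}{268}\right) - - \frac{302}{217} = - \frac{221}{268} + \frac{302}{217} = \frac{32979}{58156} \approx 0.56708$)
$\frac{1}{\frac{174 + 46}{375 + t} + f} 585 = \frac{1}{\frac{174 + 46}{375 - 386} + \frac{32979}{58156}} \cdot 585 = \frac{1}{\frac{220}{-11} + \frac{32979}{58156}} \cdot 585 = \frac{1}{220 \left(- \frac{1}{11}\right) + \frac{32979}{58156}} \cdot 585 = \frac{1}{-20 + \frac{32979}{58156}} \cdot 585 = \frac{1}{- \frac{1130141}{58156}} \cdot 585 = \left(- \frac{58156}{1130141}\right) 585 = - \frac{34021260}{1130141}$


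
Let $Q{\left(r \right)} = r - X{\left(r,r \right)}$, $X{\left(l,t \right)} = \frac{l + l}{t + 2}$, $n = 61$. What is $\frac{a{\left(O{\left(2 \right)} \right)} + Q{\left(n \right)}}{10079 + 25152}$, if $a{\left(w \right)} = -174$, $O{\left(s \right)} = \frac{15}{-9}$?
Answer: $- \frac{7241}{2219553} \approx -0.0032624$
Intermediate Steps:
$O{\left(s \right)} = - \frac{5}{3}$ ($O{\left(s \right)} = 15 \left(- \frac{1}{9}\right) = - \frac{5}{3}$)
$X{\left(l,t \right)} = \frac{2 l}{2 + t}$
$Q{\left(r \right)} = r - \frac{2 r}{2 + r}$
$\frac{a{\left(O{\left(2 \right)} \right)} + Q{\left(n \right)}}{10079 + 25152} = \frac{-174 + \frac{61^{2}}{2 + 61}}{10079 + 25152} = \frac{-174 + \frac{3721}{63}}{35231} = \left(-174 + 3721 \cdot \frac{1}{63}\right) \frac{1}{35231} = \left(-174 + \frac{3721}{63}\right) \frac{1}{35231} = \left(- \frac{7241}{63}\right) \frac{1}{35231} = - \frac{7241}{2219553}$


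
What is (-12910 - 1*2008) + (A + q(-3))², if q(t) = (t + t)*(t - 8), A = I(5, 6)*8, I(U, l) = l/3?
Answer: -8194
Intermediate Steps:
I(U, l) = l/3 (I(U, l) = l*(⅓) = l/3)
A = 16 (A = ((⅓)*6)*8 = 2*8 = 16)
q(t) = 2*t*(-8 + t) (q(t) = (2*t)*(-8 + t) = 2*t*(-8 + t))
(-12910 - 1*2008) + (A + q(-3))² = (-12910 - 1*2008) + (16 + 2*(-3)*(-8 - 3))² = (-12910 - 2008) + (16 + 2*(-3)*(-11))² = -14918 + (16 + 66)² = -14918 + 82² = -14918 + 6724 = -8194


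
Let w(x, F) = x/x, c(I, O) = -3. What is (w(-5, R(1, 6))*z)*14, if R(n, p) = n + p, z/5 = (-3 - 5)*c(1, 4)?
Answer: 1680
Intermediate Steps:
z = 120 (z = 5*((-3 - 5)*(-3)) = 5*(-8*(-3)) = 5*24 = 120)
w(x, F) = 1
(w(-5, R(1, 6))*z)*14 = (1*120)*14 = 120*14 = 1680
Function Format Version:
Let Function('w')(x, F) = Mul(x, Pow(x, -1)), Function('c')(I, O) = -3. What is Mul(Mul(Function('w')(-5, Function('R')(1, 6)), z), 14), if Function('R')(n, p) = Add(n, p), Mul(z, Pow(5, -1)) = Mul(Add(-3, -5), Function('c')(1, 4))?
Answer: 1680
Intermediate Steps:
z = 120 (z = Mul(5, Mul(Add(-3, -5), -3)) = Mul(5, Mul(-8, -3)) = Mul(5, 24) = 120)
Function('w')(x, F) = 1
Mul(Mul(Function('w')(-5, Function('R')(1, 6)), z), 14) = Mul(Mul(1, 120), 14) = Mul(120, 14) = 1680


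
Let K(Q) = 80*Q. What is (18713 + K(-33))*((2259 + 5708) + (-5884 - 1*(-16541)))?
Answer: 299343552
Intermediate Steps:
(18713 + K(-33))*((2259 + 5708) + (-5884 - 1*(-16541))) = (18713 + 80*(-33))*((2259 + 5708) + (-5884 - 1*(-16541))) = (18713 - 2640)*(7967 + (-5884 + 16541)) = 16073*(7967 + 10657) = 16073*18624 = 299343552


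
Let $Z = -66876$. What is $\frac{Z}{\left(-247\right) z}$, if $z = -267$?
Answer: $- \frac{22292}{21983} \approx -1.0141$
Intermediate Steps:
$\frac{Z}{\left(-247\right) z} = - \frac{66876}{\left(-247\right) \left(-267\right)} = - \frac{66876}{65949} = \left(-66876\right) \frac{1}{65949} = - \frac{22292}{21983}$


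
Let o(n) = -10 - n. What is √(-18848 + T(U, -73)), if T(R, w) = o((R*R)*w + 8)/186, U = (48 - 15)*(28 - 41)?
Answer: √205204438/62 ≈ 231.05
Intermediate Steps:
U = -429 (U = 33*(-13) = -429)
T(R, w) = -3/31 - w*R²/186 (T(R, w) = (-10 - ((R*R)*w + 8))/186 = (-10 - (R²*w + 8))*(1/186) = (-10 - (w*R² + 8))*(1/186) = (-10 - (8 + w*R²))*(1/186) = (-10 + (-8 - w*R²))*(1/186) = (-18 - w*R²)*(1/186) = -3/31 - w*R²/186)
√(-18848 + T(U, -73)) = √(-18848 + (-3/31 - 1/186*(-73)*(-429)²)) = √(-18848 + (-3/31 - 1/186*(-73)*184041)) = √(-18848 + (-3/31 + 4478331/62)) = √(-18848 + 4478325/62) = √(3309749/62) = √205204438/62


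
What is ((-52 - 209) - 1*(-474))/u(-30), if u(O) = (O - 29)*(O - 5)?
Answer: 213/2065 ≈ 0.10315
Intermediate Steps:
u(O) = (-29 + O)*(-5 + O)
((-52 - 209) - 1*(-474))/u(-30) = ((-52 - 209) - 1*(-474))/(145 + (-30)² - 34*(-30)) = (-261 + 474)/(145 + 900 + 1020) = 213/2065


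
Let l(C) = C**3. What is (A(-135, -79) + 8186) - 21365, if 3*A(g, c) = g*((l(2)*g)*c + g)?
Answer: -3846504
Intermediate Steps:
A(g, c) = g*(g + 8*c*g)/3 (A(g, c) = (g*((2**3*g)*c + g))/3 = (g*((8*g)*c + g))/3 = (g*(8*c*g + g))/3 = (g*(g + 8*c*g))/3 = g*(g + 8*c*g)/3)
(A(-135, -79) + 8186) - 21365 = ((1/3)*(-135)**2*(1 + 8*(-79)) + 8186) - 21365 = ((1/3)*18225*(1 - 632) + 8186) - 21365 = ((1/3)*18225*(-631) + 8186) - 21365 = (-3833325 + 8186) - 21365 = -3825139 - 21365 = -3846504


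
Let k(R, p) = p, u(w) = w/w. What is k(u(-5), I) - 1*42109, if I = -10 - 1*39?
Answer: -42158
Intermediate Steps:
I = -49 (I = -10 - 39 = -49)
u(w) = 1
k(u(-5), I) - 1*42109 = -49 - 1*42109 = -49 - 42109 = -42158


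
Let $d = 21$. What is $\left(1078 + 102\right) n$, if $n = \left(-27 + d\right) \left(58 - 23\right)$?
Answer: $-247800$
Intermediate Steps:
$n = -210$ ($n = \left(-27 + 21\right) \left(58 - 23\right) = \left(-6\right) 35 = -210$)
$\left(1078 + 102\right) n = \left(1078 + 102\right) \left(-210\right) = 1180 \left(-210\right) = -247800$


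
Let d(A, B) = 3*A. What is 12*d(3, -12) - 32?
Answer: 76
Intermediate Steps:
12*d(3, -12) - 32 = 12*(3*3) - 32 = 12*9 - 32 = 108 - 32 = 76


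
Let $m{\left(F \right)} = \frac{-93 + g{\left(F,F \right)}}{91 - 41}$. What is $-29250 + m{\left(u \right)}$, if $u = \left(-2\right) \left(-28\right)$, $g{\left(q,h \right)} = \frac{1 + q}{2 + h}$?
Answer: $- \frac{84830337}{2900} \approx -29252.0$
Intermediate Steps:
$g{\left(q,h \right)} = \frac{1 + q}{2 + h}$
$u = 56$
$m{\left(F \right)} = - \frac{93}{50} + \frac{1 + F}{50 \left(2 + F\right)}$ ($m{\left(F \right)} = \frac{-93 + \frac{1 + F}{2 + F}}{91 - 41} = \frac{-93 + \frac{1 + F}{2 + F}}{50} = \left(-93 + \frac{1 + F}{2 + F}\right) \frac{1}{50} = - \frac{93}{50} + \frac{1 + F}{50 \left(2 + F\right)}$)
$-29250 + m{\left(u \right)} = -29250 + \frac{-185 - 5152}{50 \left(2 + 56\right)} = -29250 + \frac{-185 - 5152}{50 \cdot 58} = -29250 + \frac{1}{50} \cdot \frac{1}{58} \left(-5337\right) = -29250 - \frac{5337}{2900} = - \frac{84830337}{2900}$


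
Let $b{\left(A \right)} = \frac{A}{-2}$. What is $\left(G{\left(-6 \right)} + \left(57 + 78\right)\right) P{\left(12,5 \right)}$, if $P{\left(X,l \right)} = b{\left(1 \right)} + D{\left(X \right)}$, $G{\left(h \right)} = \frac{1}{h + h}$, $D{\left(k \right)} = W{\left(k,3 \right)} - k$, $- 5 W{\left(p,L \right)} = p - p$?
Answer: $- \frac{40475}{24} \approx -1686.5$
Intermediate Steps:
$b{\left(A \right)} = - \frac{A}{2}$ ($b{\left(A \right)} = A \left(- \frac{1}{2}\right) = - \frac{A}{2}$)
$W{\left(p,L \right)} = 0$ ($W{\left(p,L \right)} = - \frac{p - p}{5} = \left(- \frac{1}{5}\right) 0 = 0$)
$D{\left(k \right)} = - k$ ($D{\left(k \right)} = 0 - k = - k$)
$G{\left(h \right)} = \frac{1}{2 h}$
$P{\left(X,l \right)} = - \frac{1}{2} - X$ ($P{\left(X,l \right)} = \left(- \frac{1}{2}\right) 1 - X = - \frac{1}{2} - X$)
$\left(G{\left(-6 \right)} + \left(57 + 78\right)\right) P{\left(12,5 \right)} = \left(\frac{1}{2 \left(-6\right)} + \left(57 + 78\right)\right) \left(- \frac{1}{2} - 12\right) = \left(\frac{1}{2} \left(- \frac{1}{6}\right) + 135\right) \left(- \frac{1}{2} - 12\right) = \left(- \frac{1}{12} + 135\right) \left(- \frac{25}{2}\right) = \frac{1619}{12} \left(- \frac{25}{2}\right) = - \frac{40475}{24}$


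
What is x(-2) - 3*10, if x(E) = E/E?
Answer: -29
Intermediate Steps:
x(E) = 1
x(-2) - 3*10 = 1 - 3*10 = 1 - 30 = -29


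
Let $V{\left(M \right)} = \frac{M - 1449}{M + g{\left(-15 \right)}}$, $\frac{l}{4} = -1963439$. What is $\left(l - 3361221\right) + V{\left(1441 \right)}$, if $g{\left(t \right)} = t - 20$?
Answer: $- \frac{7884128835}{703} \approx -1.1215 \cdot 10^{7}$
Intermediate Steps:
$l = -7853756$ ($l = 4 \left(-1963439\right) = -7853756$)
$g{\left(t \right)} = -20 + t$
$V{\left(M \right)} = \frac{-1449 + M}{-35 + M}$ ($V{\left(M \right)} = \frac{M - 1449}{M - 35} = \frac{-1449 + M}{M - 35} = \frac{-1449 + M}{-35 + M}$)
$\left(l - 3361221\right) + V{\left(1441 \right)} = \left(-7853756 - 3361221\right) + \frac{-1449 + 1441}{-35 + 1441} = -11214977 + \frac{1}{1406} \left(-8\right) = -11214977 - \frac{4}{703} = - \frac{7884128835}{703}$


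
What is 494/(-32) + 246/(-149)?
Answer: -40739/2384 ≈ -17.089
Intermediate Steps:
494/(-32) + 246/(-149) = 494*(-1/32) + 246*(-1/149) = -247/16 - 246/149 = -40739/2384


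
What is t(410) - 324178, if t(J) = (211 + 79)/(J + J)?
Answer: -26582567/82 ≈ -3.2418e+5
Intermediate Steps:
t(J) = 145/J (t(J) = 290/((2*J)) = 290*(1/(2*J)) = 145/J)
t(410) - 324178 = 145/410 - 324178 = 145*(1/410) - 324178 = 29/82 - 324178 = -26582567/82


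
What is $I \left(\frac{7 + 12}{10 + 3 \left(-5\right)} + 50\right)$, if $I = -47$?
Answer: $- \frac{10857}{5} \approx -2171.4$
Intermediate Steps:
$I \left(\frac{7 + 12}{10 + 3 \left(-5\right)} + 50\right) = - 47 \left(\frac{7 + 12}{10 + 3 \left(-5\right)} + 50\right) = - 47 \left(\frac{19}{10 - 15} + 50\right) = - 47 \left(\frac{19}{-5} + 50\right) = - 47 \left(19 \left(- \frac{1}{5}\right) + 50\right) = - 47 \left(- \frac{19}{5} + 50\right) = \left(-47\right) \frac{231}{5} = - \frac{10857}{5}$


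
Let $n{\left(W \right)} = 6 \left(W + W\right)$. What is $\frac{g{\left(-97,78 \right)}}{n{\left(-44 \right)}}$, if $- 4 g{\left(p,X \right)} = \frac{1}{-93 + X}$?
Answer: $- \frac{1}{31680} \approx -3.1566 \cdot 10^{-5}$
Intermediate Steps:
$n{\left(W \right)} = 12 W$ ($n{\left(W \right)} = 6 \cdot 2 W = 12 W$)
$g{\left(p,X \right)} = - \frac{1}{4 \left(-93 + X\right)}$
$\frac{g{\left(-97,78 \right)}}{n{\left(-44 \right)}} = \frac{\left(-1\right) \frac{1}{-372 + 4 \cdot 78}}{12 \left(-44\right)} = \frac{\left(-1\right) \frac{1}{-372 + 312}}{-528} = - \frac{1}{-60} \left(- \frac{1}{528}\right) = \left(-1\right) \left(- \frac{1}{60}\right) \left(- \frac{1}{528}\right) = \frac{1}{60} \left(- \frac{1}{528}\right) = - \frac{1}{31680}$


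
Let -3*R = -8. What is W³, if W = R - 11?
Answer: -15625/27 ≈ -578.70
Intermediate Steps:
R = 8/3 (R = -⅓*(-8) = 8/3 ≈ 2.6667)
W = -25/3 (W = 8/3 - 11 = -25/3 ≈ -8.3333)
W³ = (-25/3)³ = -15625/27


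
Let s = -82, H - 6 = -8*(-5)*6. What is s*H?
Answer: -20172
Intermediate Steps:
H = 246 (H = 6 - 8*(-5)*6 = 6 + 40*6 = 6 + 240 = 246)
s*H = -82*246 = -20172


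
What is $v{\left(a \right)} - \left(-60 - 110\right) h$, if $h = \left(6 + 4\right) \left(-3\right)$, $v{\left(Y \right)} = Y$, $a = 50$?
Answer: $-5050$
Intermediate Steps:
$h = -30$ ($h = 10 \left(-3\right) = -30$)
$v{\left(a \right)} - \left(-60 - 110\right) h = 50 - \left(-60 - 110\right) \left(-30\right) = 50 - \left(-170\right) \left(-30\right) = 50 - 5100 = -5050$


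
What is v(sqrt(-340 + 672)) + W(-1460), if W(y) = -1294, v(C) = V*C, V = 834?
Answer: -1294 + 1668*sqrt(83) ≈ 13902.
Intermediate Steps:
v(C) = 834*C
v(sqrt(-340 + 672)) + W(-1460) = 834*sqrt(-340 + 672) - 1294 = 834*sqrt(332) - 1294 = 834*(2*sqrt(83)) - 1294 = 1668*sqrt(83) - 1294 = -1294 + 1668*sqrt(83)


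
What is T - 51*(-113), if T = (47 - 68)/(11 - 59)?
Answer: 92215/16 ≈ 5763.4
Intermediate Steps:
T = 7/16 (T = -21/(-48) = -21*(-1/48) = 7/16 ≈ 0.43750)
T - 51*(-113) = 7/16 - 51*(-113) = 7/16 + 5763 = 92215/16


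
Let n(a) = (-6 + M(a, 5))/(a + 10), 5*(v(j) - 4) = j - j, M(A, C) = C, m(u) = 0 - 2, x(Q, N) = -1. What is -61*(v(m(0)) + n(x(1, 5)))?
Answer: -2135/9 ≈ -237.22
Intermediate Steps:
m(u) = -2
v(j) = 4 (v(j) = 4 + (j - j)/5 = 4 + (1/5)*0 = 4 + 0 = 4)
n(a) = -1/(10 + a) (n(a) = (-6 + 5)/(a + 10) = -1/(10 + a))
-61*(v(m(0)) + n(x(1, 5))) = -61*(4 - 1/(10 - 1)) = -61*(4 - 1/9) = -61*35/9 = -2135/9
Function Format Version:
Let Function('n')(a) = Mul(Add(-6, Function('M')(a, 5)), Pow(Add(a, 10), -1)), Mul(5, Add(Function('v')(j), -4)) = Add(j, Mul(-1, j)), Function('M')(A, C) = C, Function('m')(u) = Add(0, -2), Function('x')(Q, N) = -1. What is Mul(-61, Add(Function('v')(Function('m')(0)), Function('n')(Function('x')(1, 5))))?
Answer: Rational(-2135, 9) ≈ -237.22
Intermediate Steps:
Function('m')(u) = -2
Function('v')(j) = 4 (Function('v')(j) = Add(4, Mul(Rational(1, 5), Add(j, Mul(-1, j)))) = Add(4, Mul(Rational(1, 5), 0)) = Add(4, 0) = 4)
Function('n')(a) = Mul(-1, Pow(Add(10, a), -1)) (Function('n')(a) = Mul(Add(-6, 5), Pow(Add(a, 10), -1)) = Mul(-1, Pow(Add(10, a), -1)))
Mul(-61, Add(Function('v')(Function('m')(0)), Function('n')(Function('x')(1, 5)))) = Mul(-61, Add(4, Mul(-1, Pow(Add(10, -1), -1)))) = Mul(-61, Add(4, Mul(-1, Pow(9, -1)))) = Mul(-61, Add(4, Mul(-1, Rational(1, 9)))) = Mul(-61, Add(4, Rational(-1, 9))) = Mul(-61, Rational(35, 9)) = Rational(-2135, 9)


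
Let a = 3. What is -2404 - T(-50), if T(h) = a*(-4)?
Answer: -2392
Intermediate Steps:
T(h) = -12 (T(h) = 3*(-4) = -12)
-2404 - T(-50) = -2404 - 1*(-12) = -2404 + 12 = -2392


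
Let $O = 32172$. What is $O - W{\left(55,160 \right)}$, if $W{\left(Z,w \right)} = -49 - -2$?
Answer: $32219$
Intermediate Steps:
$W{\left(Z,w \right)} = -47$ ($W{\left(Z,w \right)} = -49 + 2 = -47$)
$O - W{\left(55,160 \right)} = 32172 - -47 = 32172 + 47 = 32219$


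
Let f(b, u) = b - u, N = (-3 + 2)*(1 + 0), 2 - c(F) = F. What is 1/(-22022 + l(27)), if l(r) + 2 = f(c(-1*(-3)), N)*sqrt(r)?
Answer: -1/22024 ≈ -4.5405e-5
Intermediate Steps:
c(F) = 2 - F
N = -1 (N = -1*1 = -1)
l(r) = -2 (l(r) = -2 + ((2 - (-1)*(-3)) - 1*(-1))*sqrt(r) = -2 + ((2 - 1*3) + 1)*sqrt(r) = -2 + ((2 - 3) + 1)*sqrt(r) = -2 + (-1 + 1)*sqrt(r) = -2 + 0*sqrt(r) = -2 + 0 = -2)
1/(-22022 + l(27)) = 1/(-22022 - 2) = 1/(-22024) = -1/22024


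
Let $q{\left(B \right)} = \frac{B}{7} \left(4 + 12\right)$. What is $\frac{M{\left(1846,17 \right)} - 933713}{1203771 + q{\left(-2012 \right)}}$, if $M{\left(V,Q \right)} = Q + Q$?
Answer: $- \frac{6535753}{8394205} \approx -0.7786$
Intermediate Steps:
$q{\left(B \right)} = \frac{16 B}{7}$ ($q{\left(B \right)} = B \frac{1}{7} \cdot 16 = \frac{B}{7} \cdot 16 = \frac{16 B}{7}$)
$M{\left(V,Q \right)} = 2 Q$
$\frac{M{\left(1846,17 \right)} - 933713}{1203771 + q{\left(-2012 \right)}} = \frac{2 \cdot 17 - 933713}{1203771 + \frac{16}{7} \left(-2012\right)} = \frac{34 - 933713}{1203771 - \frac{32192}{7}} = - \frac{933679}{\frac{8394205}{7}} = \left(-933679\right) \frac{7}{8394205} = - \frac{6535753}{8394205}$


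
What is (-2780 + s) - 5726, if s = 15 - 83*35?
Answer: -11396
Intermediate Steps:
s = -2890 (s = 15 - 2905 = -2890)
(-2780 + s) - 5726 = (-2780 - 2890) - 5726 = -5670 - 5726 = -11396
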